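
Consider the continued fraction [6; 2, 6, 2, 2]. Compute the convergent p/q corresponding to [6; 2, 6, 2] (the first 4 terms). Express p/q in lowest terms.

Start with 2.
6 + 1/(2/1) = 6 + 1/2 = 13/2
2 + 1/(13/2) = 2 + 2/13 = 28/13
6 + 1/(28/13) = 6 + 13/28 = 181/28

181/28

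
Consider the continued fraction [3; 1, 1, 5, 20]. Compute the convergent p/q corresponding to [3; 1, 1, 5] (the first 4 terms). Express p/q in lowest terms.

Use the convergent recurrence hₖ = aₖ·hₖ₋₁ + hₖ₋₂ (and likewise for the denominators kₖ):
a_0 = 3: 3/1
a_1 = 1: 4/1
a_2 = 1: 7/2
a_3 = 5: 39/11

39/11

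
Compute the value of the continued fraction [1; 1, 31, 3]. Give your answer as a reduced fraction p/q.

a_0 = 1: 1/1
a_1 = 1: 2/1
a_2 = 31: 63/32
a_3 = 3: 191/97

191/97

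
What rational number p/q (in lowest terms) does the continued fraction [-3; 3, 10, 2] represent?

Start with 2.
10 + 1/(2/1) = 10 + 1/2 = 21/2
3 + 1/(21/2) = 3 + 2/21 = 65/21
-3 + 1/(65/21) = -3 + 21/65 = -174/65

-174/65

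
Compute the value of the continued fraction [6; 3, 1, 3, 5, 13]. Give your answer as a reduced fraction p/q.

Build up convergents one term at a time:
a_0 = 6: 6/1
a_1 = 3: 19/3
a_2 = 1: 25/4
a_3 = 3: 94/15
a_4 = 5: 495/79
a_5 = 13: 6529/1042

6529/1042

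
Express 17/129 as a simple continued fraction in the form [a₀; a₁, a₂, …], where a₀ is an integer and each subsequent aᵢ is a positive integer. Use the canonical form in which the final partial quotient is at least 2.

[0; 7, 1, 1, 2, 3]

Apply division with remainder until the remainder is 0:
17 ÷ 129 → quotient 0, remainder 17
129 ÷ 17 → quotient 7, remainder 10
17 ÷ 10 → quotient 1, remainder 7
10 ÷ 7 → quotient 1, remainder 3
7 ÷ 3 → quotient 2, remainder 1
3 ÷ 1 → quotient 3, remainder 0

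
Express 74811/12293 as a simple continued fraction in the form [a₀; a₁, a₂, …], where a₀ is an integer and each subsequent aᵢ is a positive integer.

74811 = 6·12293 + 1053, so a_0 = 6
12293 = 11·1053 + 710, so a_1 = 11
1053 = 1·710 + 343, so a_2 = 1
710 = 2·343 + 24, so a_3 = 2
343 = 14·24 + 7, so a_4 = 14
24 = 3·7 + 3, so a_5 = 3
7 = 2·3 + 1, so a_6 = 2
3 = 3·1 + 0, so a_7 = 3

[6; 11, 1, 2, 14, 3, 2, 3]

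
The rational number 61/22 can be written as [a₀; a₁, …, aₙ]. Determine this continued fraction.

[2; 1, 3, 2, 2]

Run the Euclidean algorithm, recording each quotient:
61 = 2·22 + 17, so a_0 = 2
22 = 1·17 + 5, so a_1 = 1
17 = 3·5 + 2, so a_2 = 3
5 = 2·2 + 1, so a_3 = 2
2 = 2·1 + 0, so a_4 = 2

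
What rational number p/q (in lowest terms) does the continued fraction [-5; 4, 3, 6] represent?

a_0 = -5: -5/1
a_1 = 4: -19/4
a_2 = 3: -62/13
a_3 = 6: -391/82

-391/82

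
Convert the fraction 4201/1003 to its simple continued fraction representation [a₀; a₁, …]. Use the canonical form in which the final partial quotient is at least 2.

4201 = 4·1003 + 189, so a_0 = 4
1003 = 5·189 + 58, so a_1 = 5
189 = 3·58 + 15, so a_2 = 3
58 = 3·15 + 13, so a_3 = 3
15 = 1·13 + 2, so a_4 = 1
13 = 6·2 + 1, so a_5 = 6
2 = 2·1 + 0, so a_6 = 2

[4; 5, 3, 3, 1, 6, 2]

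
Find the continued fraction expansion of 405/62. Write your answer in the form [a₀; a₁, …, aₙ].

[6; 1, 1, 7, 4]

405 ÷ 62 → quotient 6, remainder 33
62 ÷ 33 → quotient 1, remainder 29
33 ÷ 29 → quotient 1, remainder 4
29 ÷ 4 → quotient 7, remainder 1
4 ÷ 1 → quotient 4, remainder 0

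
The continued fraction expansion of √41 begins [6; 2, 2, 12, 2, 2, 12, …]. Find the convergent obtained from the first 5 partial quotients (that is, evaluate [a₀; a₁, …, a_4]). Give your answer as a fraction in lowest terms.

Collapse the nested fraction from the inside out:
Start with 2.
12 + 1/(2/1) = 12 + 1/2 = 25/2
2 + 1/(25/2) = 2 + 2/25 = 52/25
2 + 1/(52/25) = 2 + 25/52 = 129/52
6 + 1/(129/52) = 6 + 52/129 = 826/129

826/129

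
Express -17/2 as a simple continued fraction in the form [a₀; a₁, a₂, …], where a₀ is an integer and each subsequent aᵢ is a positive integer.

Repeatedly divide and take the remainder:
-17 = -9·2 + 1, so a_0 = -9
2 = 2·1 + 0, so a_1 = 2

[-9; 2]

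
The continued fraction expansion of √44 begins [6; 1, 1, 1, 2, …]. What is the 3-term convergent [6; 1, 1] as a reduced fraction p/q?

13/2

Start with 1.
1 + 1/(1/1) = 1 + 1/1 = 2/1
6 + 1/(2/1) = 6 + 1/2 = 13/2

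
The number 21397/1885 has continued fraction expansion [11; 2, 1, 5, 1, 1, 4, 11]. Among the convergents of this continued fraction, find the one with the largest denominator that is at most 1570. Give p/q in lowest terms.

List convergents until the denominator exceeds the bound:
a_0 = 11: 11/1  (≤ bound)
a_1 = 2: 23/2  (≤ bound)
a_2 = 1: 34/3  (≤ bound)
a_3 = 5: 193/17  (≤ bound)
a_4 = 1: 227/20  (≤ bound)
a_5 = 1: 420/37  (≤ bound)
a_6 = 4: 1907/168  (≤ bound)
a_7 = 11: 21397/1885  (> 1570, stop)

1907/168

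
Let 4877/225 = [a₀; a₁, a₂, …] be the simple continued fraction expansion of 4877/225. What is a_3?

12

4877 = 21·225 + 152, so a_0 = 21
225 = 1·152 + 73, so a_1 = 1
152 = 2·73 + 6, so a_2 = 2
73 = 12·6 + 1, so a_3 = 12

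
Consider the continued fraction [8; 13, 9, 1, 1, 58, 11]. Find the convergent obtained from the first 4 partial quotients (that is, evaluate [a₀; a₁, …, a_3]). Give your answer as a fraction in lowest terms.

1058/131

a_0 = 8: 8/1
a_1 = 13: 105/13
a_2 = 9: 953/118
a_3 = 1: 1058/131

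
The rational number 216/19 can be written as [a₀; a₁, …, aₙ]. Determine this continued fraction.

216 ÷ 19 → quotient 11, remainder 7
19 ÷ 7 → quotient 2, remainder 5
7 ÷ 5 → quotient 1, remainder 2
5 ÷ 2 → quotient 2, remainder 1
2 ÷ 1 → quotient 2, remainder 0

[11; 2, 1, 2, 2]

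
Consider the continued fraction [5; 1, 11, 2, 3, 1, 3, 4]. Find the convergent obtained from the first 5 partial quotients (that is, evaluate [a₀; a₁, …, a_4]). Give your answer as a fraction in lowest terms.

515/87

Start with 3.
2 + 1/(3/1) = 2 + 1/3 = 7/3
11 + 1/(7/3) = 11 + 3/7 = 80/7
1 + 1/(80/7) = 1 + 7/80 = 87/80
5 + 1/(87/80) = 5 + 80/87 = 515/87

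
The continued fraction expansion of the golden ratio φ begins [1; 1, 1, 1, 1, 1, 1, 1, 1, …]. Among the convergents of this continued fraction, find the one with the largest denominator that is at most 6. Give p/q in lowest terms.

8/5

List convergents until the denominator exceeds the bound:
a_0 = 1: 1/1  (≤ bound)
a_1 = 1: 2/1  (≤ bound)
a_2 = 1: 3/2  (≤ bound)
a_3 = 1: 5/3  (≤ bound)
a_4 = 1: 8/5  (≤ bound)
a_5 = 1: 13/8  (> 6, stop)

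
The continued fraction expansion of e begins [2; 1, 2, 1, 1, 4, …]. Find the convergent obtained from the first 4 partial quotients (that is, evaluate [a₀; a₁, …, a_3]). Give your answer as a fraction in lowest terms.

11/4

Collapse the nested fraction from the inside out:
Start with 1.
2 + 1/(1/1) = 2 + 1/1 = 3/1
1 + 1/(3/1) = 1 + 1/3 = 4/3
2 + 1/(4/3) = 2 + 3/4 = 11/4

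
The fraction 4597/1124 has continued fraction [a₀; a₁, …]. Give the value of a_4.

3

Apply division with remainder until the remainder is 0:
⌊4597/1124⌋ = 4, remainder 101
⌊1124/101⌋ = 11, remainder 13
⌊101/13⌋ = 7, remainder 10
⌊13/10⌋ = 1, remainder 3
⌊10/3⌋ = 3, remainder 1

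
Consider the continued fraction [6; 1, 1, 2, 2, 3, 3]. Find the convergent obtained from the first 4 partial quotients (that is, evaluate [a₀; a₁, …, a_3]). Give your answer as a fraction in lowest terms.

33/5

a_0 = 6: 6/1
a_1 = 1: 7/1
a_2 = 1: 13/2
a_3 = 2: 33/5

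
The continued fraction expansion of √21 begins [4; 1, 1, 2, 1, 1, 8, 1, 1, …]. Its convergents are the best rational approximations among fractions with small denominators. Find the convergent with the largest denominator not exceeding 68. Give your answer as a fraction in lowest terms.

55/12

a_0 = 4: 4/1  (≤ bound)
a_1 = 1: 5/1  (≤ bound)
a_2 = 1: 9/2  (≤ bound)
a_3 = 2: 23/5  (≤ bound)
a_4 = 1: 32/7  (≤ bound)
a_5 = 1: 55/12  (≤ bound)
a_6 = 8: 472/103  (> 68, stop)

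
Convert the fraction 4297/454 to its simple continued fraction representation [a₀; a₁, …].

Apply division with remainder until the remainder is 0:
4297 = 9·454 + 211, so a_0 = 9
454 = 2·211 + 32, so a_1 = 2
211 = 6·32 + 19, so a_2 = 6
32 = 1·19 + 13, so a_3 = 1
19 = 1·13 + 6, so a_4 = 1
13 = 2·6 + 1, so a_5 = 2
6 = 6·1 + 0, so a_6 = 6

[9; 2, 6, 1, 1, 2, 6]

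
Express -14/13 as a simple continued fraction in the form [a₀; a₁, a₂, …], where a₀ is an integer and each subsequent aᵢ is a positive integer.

⌊-14/13⌋ = -2, remainder 12
⌊13/12⌋ = 1, remainder 1
⌊12/1⌋ = 12, remainder 0

[-2; 1, 12]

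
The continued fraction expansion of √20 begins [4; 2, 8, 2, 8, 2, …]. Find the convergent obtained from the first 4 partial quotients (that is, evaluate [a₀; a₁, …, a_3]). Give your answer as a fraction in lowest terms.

Use the convergent recurrence hₖ = aₖ·hₖ₋₁ + hₖ₋₂ (and likewise for the denominators kₖ):
a_0 = 4: 4/1
a_1 = 2: 9/2
a_2 = 8: 76/17
a_3 = 2: 161/36

161/36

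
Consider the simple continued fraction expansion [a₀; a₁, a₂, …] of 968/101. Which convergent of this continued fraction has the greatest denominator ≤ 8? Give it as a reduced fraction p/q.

a_0 = 9: 9/1  (≤ bound)
a_1 = 1: 10/1  (≤ bound)
a_2 = 1: 19/2  (≤ bound)
a_3 = 2: 48/5  (≤ bound)
a_4 = 2: 115/12  (> 8, stop)

48/5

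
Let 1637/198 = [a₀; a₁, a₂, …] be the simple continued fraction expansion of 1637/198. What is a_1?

1637 = 8·198 + 53, so a_0 = 8
198 = 3·53 + 39, so a_1 = 3

3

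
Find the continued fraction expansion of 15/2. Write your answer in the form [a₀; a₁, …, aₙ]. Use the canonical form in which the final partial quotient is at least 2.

[7; 2]

⌊15/2⌋ = 7, remainder 1
⌊2/1⌋ = 2, remainder 0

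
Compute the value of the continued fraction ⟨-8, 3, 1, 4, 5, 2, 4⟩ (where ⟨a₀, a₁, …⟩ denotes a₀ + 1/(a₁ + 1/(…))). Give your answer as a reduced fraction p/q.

Start with 4.
2 + 1/(4/1) = 2 + 1/4 = 9/4
5 + 1/(9/4) = 5 + 4/9 = 49/9
4 + 1/(49/9) = 4 + 9/49 = 205/49
1 + 1/(205/49) = 1 + 49/205 = 254/205
3 + 1/(254/205) = 3 + 205/254 = 967/254
-8 + 1/(967/254) = -8 + 254/967 = -7482/967

-7482/967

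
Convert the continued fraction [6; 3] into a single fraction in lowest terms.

Compute successive convergents:
a_0 = 6: 6/1
a_1 = 3: 19/3

19/3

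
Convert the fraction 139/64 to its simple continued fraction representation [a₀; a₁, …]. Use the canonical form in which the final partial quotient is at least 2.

[2; 5, 1, 4, 2]

139 ÷ 64 → quotient 2, remainder 11
64 ÷ 11 → quotient 5, remainder 9
11 ÷ 9 → quotient 1, remainder 2
9 ÷ 2 → quotient 4, remainder 1
2 ÷ 1 → quotient 2, remainder 0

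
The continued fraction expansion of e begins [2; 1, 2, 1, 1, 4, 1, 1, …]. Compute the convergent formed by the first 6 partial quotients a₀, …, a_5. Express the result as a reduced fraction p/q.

a_0 = 2: 2/1
a_1 = 1: 3/1
a_2 = 2: 8/3
a_3 = 1: 11/4
a_4 = 1: 19/7
a_5 = 4: 87/32

87/32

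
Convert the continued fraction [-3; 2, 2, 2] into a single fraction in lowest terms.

-31/12

Compute successive convergents:
a_0 = -3: -3/1
a_1 = 2: -5/2
a_2 = 2: -13/5
a_3 = 2: -31/12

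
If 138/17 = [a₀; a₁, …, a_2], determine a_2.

Run the Euclidean algorithm, recording each quotient:
⌊138/17⌋ = 8, remainder 2
⌊17/2⌋ = 8, remainder 1
⌊2/1⌋ = 2, remainder 0

2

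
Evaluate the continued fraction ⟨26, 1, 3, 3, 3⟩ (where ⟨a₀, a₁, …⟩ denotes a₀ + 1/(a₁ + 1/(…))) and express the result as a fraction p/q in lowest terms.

Build up convergents one term at a time:
a_0 = 26: 26/1
a_1 = 1: 27/1
a_2 = 3: 107/4
a_3 = 3: 348/13
a_4 = 3: 1151/43

1151/43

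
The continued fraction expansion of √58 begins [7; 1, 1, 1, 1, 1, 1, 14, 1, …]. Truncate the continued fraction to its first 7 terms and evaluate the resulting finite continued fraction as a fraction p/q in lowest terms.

a_0 = 7: 7/1
a_1 = 1: 8/1
a_2 = 1: 15/2
a_3 = 1: 23/3
a_4 = 1: 38/5
a_5 = 1: 61/8
a_6 = 1: 99/13

99/13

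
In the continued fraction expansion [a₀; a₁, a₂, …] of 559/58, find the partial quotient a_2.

⌊559/58⌋ = 9, remainder 37
⌊58/37⌋ = 1, remainder 21
⌊37/21⌋ = 1, remainder 16

1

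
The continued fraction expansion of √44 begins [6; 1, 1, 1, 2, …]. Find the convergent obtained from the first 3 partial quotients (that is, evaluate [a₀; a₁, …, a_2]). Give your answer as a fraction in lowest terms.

13/2

Build up convergents one term at a time:
a_0 = 6: 6/1
a_1 = 1: 7/1
a_2 = 1: 13/2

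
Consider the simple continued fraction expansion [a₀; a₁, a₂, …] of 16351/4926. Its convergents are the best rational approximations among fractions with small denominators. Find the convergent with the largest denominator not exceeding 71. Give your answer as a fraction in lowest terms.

a_0 = 3: 3/1  (≤ bound)
a_1 = 3: 10/3  (≤ bound)
a_2 = 7: 73/22  (≤ bound)
a_3 = 1: 83/25  (≤ bound)
a_4 = 1: 156/47  (≤ bound)
a_5 = 2: 395/119  (> 71, stop)

156/47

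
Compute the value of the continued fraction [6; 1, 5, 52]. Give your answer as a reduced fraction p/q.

2139/313

Starting at the tail and folding back:
Start with 52.
5 + 1/(52/1) = 5 + 1/52 = 261/52
1 + 1/(261/52) = 1 + 52/261 = 313/261
6 + 1/(313/261) = 6 + 261/313 = 2139/313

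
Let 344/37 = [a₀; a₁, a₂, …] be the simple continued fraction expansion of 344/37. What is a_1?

3

Run the Euclidean algorithm, recording each quotient:
344 ÷ 37 → quotient 9, remainder 11
37 ÷ 11 → quotient 3, remainder 4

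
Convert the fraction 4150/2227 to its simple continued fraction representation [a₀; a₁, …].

[1; 1, 6, 3, 14, 7]

Apply division with remainder until the remainder is 0:
⌊4150/2227⌋ = 1, remainder 1923
⌊2227/1923⌋ = 1, remainder 304
⌊1923/304⌋ = 6, remainder 99
⌊304/99⌋ = 3, remainder 7
⌊99/7⌋ = 14, remainder 1
⌊7/1⌋ = 7, remainder 0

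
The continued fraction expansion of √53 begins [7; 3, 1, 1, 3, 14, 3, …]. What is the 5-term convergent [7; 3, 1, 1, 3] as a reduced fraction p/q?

Compute successive convergents:
a_0 = 7: 7/1
a_1 = 3: 22/3
a_2 = 1: 29/4
a_3 = 1: 51/7
a_4 = 3: 182/25

182/25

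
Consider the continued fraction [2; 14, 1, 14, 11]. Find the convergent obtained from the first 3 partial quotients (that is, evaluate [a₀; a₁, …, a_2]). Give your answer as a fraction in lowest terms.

Use the convergent recurrence hₖ = aₖ·hₖ₋₁ + hₖ₋₂ (and likewise for the denominators kₖ):
a_0 = 2: 2/1
a_1 = 14: 29/14
a_2 = 1: 31/15

31/15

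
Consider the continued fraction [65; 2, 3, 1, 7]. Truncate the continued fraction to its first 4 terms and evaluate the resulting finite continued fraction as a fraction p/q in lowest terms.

589/9

Collapse the nested fraction from the inside out:
Start with 1.
3 + 1/(1/1) = 3 + 1/1 = 4/1
2 + 1/(4/1) = 2 + 1/4 = 9/4
65 + 1/(9/4) = 65 + 4/9 = 589/9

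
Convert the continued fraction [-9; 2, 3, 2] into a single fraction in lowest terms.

-137/16

Start with 2.
3 + 1/(2/1) = 3 + 1/2 = 7/2
2 + 1/(7/2) = 2 + 2/7 = 16/7
-9 + 1/(16/7) = -9 + 7/16 = -137/16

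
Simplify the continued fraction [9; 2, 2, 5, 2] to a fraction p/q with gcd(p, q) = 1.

Compute successive convergents:
a_0 = 9: 9/1
a_1 = 2: 19/2
a_2 = 2: 47/5
a_3 = 5: 254/27
a_4 = 2: 555/59

555/59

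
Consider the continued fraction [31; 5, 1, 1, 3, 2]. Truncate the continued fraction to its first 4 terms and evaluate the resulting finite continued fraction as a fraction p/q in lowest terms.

343/11

Work from the innermost term outward:
Start with 1.
1 + 1/(1/1) = 1 + 1/1 = 2/1
5 + 1/(2/1) = 5 + 1/2 = 11/2
31 + 1/(11/2) = 31 + 2/11 = 343/11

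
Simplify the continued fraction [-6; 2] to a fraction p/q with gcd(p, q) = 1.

Build up convergents one term at a time:
a_0 = -6: -6/1
a_1 = 2: -11/2

-11/2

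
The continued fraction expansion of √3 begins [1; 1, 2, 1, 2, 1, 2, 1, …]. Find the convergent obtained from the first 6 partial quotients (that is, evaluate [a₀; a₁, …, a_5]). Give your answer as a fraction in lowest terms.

Build up convergents one term at a time:
a_0 = 1: 1/1
a_1 = 1: 2/1
a_2 = 2: 5/3
a_3 = 1: 7/4
a_4 = 2: 19/11
a_5 = 1: 26/15

26/15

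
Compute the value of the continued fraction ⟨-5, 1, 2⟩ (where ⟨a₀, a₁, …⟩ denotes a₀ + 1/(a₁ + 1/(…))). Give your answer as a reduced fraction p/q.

Collapse the nested fraction from the inside out:
Start with 2.
1 + 1/(2/1) = 1 + 1/2 = 3/2
-5 + 1/(3/2) = -5 + 2/3 = -13/3

-13/3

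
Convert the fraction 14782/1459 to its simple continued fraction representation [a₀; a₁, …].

Run the Euclidean algorithm, recording each quotient:
14782 ÷ 1459 → quotient 10, remainder 192
1459 ÷ 192 → quotient 7, remainder 115
192 ÷ 115 → quotient 1, remainder 77
115 ÷ 77 → quotient 1, remainder 38
77 ÷ 38 → quotient 2, remainder 1
38 ÷ 1 → quotient 38, remainder 0

[10; 7, 1, 1, 2, 38]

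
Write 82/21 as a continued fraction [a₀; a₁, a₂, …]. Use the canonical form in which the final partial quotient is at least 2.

[3; 1, 9, 2]

82 = 3·21 + 19, so a_0 = 3
21 = 1·19 + 2, so a_1 = 1
19 = 9·2 + 1, so a_2 = 9
2 = 2·1 + 0, so a_3 = 2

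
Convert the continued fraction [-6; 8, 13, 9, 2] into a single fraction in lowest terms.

Start with 2.
9 + 1/(2/1) = 9 + 1/2 = 19/2
13 + 1/(19/2) = 13 + 2/19 = 249/19
8 + 1/(249/19) = 8 + 19/249 = 2011/249
-6 + 1/(2011/249) = -6 + 249/2011 = -11817/2011

-11817/2011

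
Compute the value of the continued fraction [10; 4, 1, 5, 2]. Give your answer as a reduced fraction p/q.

643/63

a_0 = 10: 10/1
a_1 = 4: 41/4
a_2 = 1: 51/5
a_3 = 5: 296/29
a_4 = 2: 643/63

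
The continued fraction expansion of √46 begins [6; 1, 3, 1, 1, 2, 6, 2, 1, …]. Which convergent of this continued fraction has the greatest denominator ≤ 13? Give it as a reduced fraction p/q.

61/9

a_0 = 6: 6/1  (≤ bound)
a_1 = 1: 7/1  (≤ bound)
a_2 = 3: 27/4  (≤ bound)
a_3 = 1: 34/5  (≤ bound)
a_4 = 1: 61/9  (≤ bound)
a_5 = 2: 156/23  (> 13, stop)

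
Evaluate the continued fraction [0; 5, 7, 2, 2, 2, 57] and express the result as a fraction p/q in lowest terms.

5110/26239

Work from the innermost term outward:
Start with 57.
2 + 1/(57/1) = 2 + 1/57 = 115/57
2 + 1/(115/57) = 2 + 57/115 = 287/115
2 + 1/(287/115) = 2 + 115/287 = 689/287
7 + 1/(689/287) = 7 + 287/689 = 5110/689
5 + 1/(5110/689) = 5 + 689/5110 = 26239/5110
0 + 1/(26239/5110) = 0 + 5110/26239 = 5110/26239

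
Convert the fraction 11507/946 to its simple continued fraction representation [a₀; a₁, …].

[12; 6, 9, 1, 2, 5]

Run the Euclidean algorithm, recording each quotient:
⌊11507/946⌋ = 12, remainder 155
⌊946/155⌋ = 6, remainder 16
⌊155/16⌋ = 9, remainder 11
⌊16/11⌋ = 1, remainder 5
⌊11/5⌋ = 2, remainder 1
⌊5/1⌋ = 5, remainder 0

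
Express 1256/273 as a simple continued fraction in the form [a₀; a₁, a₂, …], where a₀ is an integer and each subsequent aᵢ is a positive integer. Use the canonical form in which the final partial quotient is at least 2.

[4; 1, 1, 1, 1, 54]

Repeatedly divide and take the remainder:
1256 = 4·273 + 164, so a_0 = 4
273 = 1·164 + 109, so a_1 = 1
164 = 1·109 + 55, so a_2 = 1
109 = 1·55 + 54, so a_3 = 1
55 = 1·54 + 1, so a_4 = 1
54 = 54·1 + 0, so a_5 = 54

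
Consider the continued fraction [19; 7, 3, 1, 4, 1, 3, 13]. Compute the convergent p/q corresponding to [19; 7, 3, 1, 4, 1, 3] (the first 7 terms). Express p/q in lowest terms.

12229/639

a_0 = 19: 19/1
a_1 = 7: 134/7
a_2 = 3: 421/22
a_3 = 1: 555/29
a_4 = 4: 2641/138
a_5 = 1: 3196/167
a_6 = 3: 12229/639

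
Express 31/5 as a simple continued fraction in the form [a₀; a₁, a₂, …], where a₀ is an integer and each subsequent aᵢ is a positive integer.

[6; 5]

Run the Euclidean algorithm, recording each quotient:
31 = 6·5 + 1, so a_0 = 6
5 = 5·1 + 0, so a_1 = 5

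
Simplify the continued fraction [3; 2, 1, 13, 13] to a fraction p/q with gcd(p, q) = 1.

1791/536

Start with 13.
13 + 1/(13/1) = 13 + 1/13 = 170/13
1 + 1/(170/13) = 1 + 13/170 = 183/170
2 + 1/(183/170) = 2 + 170/183 = 536/183
3 + 1/(536/183) = 3 + 183/536 = 1791/536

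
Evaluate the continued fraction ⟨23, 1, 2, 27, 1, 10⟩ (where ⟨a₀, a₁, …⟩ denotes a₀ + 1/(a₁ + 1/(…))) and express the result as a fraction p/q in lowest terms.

Start with 10.
1 + 1/(10/1) = 1 + 1/10 = 11/10
27 + 1/(11/10) = 27 + 10/11 = 307/11
2 + 1/(307/11) = 2 + 11/307 = 625/307
1 + 1/(625/307) = 1 + 307/625 = 932/625
23 + 1/(932/625) = 23 + 625/932 = 22061/932

22061/932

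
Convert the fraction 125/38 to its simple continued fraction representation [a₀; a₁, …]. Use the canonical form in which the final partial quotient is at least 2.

Run the Euclidean algorithm, recording each quotient:
125 ÷ 38 → quotient 3, remainder 11
38 ÷ 11 → quotient 3, remainder 5
11 ÷ 5 → quotient 2, remainder 1
5 ÷ 1 → quotient 5, remainder 0

[3; 3, 2, 5]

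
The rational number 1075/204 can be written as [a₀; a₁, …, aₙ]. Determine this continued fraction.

Apply division with remainder until the remainder is 0:
1075 = 5·204 + 55, so a_0 = 5
204 = 3·55 + 39, so a_1 = 3
55 = 1·39 + 16, so a_2 = 1
39 = 2·16 + 7, so a_3 = 2
16 = 2·7 + 2, so a_4 = 2
7 = 3·2 + 1, so a_5 = 3
2 = 2·1 + 0, so a_6 = 2

[5; 3, 1, 2, 2, 3, 2]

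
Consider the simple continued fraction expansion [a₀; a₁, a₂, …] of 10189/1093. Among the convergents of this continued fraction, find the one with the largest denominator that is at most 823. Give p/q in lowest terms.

a_0 = 9: 9/1  (≤ bound)
a_1 = 3: 28/3  (≤ bound)
a_2 = 9: 261/28  (≤ bound)
a_3 = 1: 289/31  (≤ bound)
a_4 = 1: 550/59  (≤ bound)
a_5 = 18: 10189/1093  (> 823, stop)

550/59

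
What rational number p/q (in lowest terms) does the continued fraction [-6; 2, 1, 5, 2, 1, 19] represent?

-6004/1063

Compute successive convergents:
a_0 = -6: -6/1
a_1 = 2: -11/2
a_2 = 1: -17/3
a_3 = 5: -96/17
a_4 = 2: -209/37
a_5 = 1: -305/54
a_6 = 19: -6004/1063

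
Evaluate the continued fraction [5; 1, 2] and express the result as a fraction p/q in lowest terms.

Start with 2.
1 + 1/(2/1) = 1 + 1/2 = 3/2
5 + 1/(3/2) = 5 + 2/3 = 17/3

17/3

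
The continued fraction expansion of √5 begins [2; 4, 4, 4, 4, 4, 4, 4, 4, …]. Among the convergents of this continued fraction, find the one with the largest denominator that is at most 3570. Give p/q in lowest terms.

a_0 = 2: 2/1  (≤ bound)
a_1 = 4: 9/4  (≤ bound)
a_2 = 4: 38/17  (≤ bound)
a_3 = 4: 161/72  (≤ bound)
a_4 = 4: 682/305  (≤ bound)
a_5 = 4: 2889/1292  (≤ bound)
a_6 = 4: 12238/5473  (> 3570, stop)

2889/1292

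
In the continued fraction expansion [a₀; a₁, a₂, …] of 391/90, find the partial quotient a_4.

391 = 4·90 + 31, so a_0 = 4
90 = 2·31 + 28, so a_1 = 2
31 = 1·28 + 3, so a_2 = 1
28 = 9·3 + 1, so a_3 = 9
3 = 3·1 + 0, so a_4 = 3

3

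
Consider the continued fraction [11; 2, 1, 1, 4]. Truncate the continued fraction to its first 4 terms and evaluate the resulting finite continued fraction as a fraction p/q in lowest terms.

57/5

a_0 = 11: 11/1
a_1 = 2: 23/2
a_2 = 1: 34/3
a_3 = 1: 57/5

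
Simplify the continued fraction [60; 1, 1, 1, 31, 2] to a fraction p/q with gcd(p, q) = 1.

Start with 2.
31 + 1/(2/1) = 31 + 1/2 = 63/2
1 + 1/(63/2) = 1 + 2/63 = 65/63
1 + 1/(65/63) = 1 + 63/65 = 128/65
1 + 1/(128/65) = 1 + 65/128 = 193/128
60 + 1/(193/128) = 60 + 128/193 = 11708/193

11708/193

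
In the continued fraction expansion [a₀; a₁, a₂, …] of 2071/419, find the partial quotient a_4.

5

Run the Euclidean algorithm, recording each quotient:
⌊2071/419⌋ = 4, remainder 395
⌊419/395⌋ = 1, remainder 24
⌊395/24⌋ = 16, remainder 11
⌊24/11⌋ = 2, remainder 2
⌊11/2⌋ = 5, remainder 1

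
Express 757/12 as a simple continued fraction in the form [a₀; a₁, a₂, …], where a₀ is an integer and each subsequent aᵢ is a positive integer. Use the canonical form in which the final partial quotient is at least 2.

[63; 12]

Apply division with remainder until the remainder is 0:
757 = 63·12 + 1, so a_0 = 63
12 = 12·1 + 0, so a_1 = 12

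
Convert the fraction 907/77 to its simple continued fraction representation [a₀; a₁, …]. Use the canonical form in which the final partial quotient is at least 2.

Apply division with remainder until the remainder is 0:
907 ÷ 77 → quotient 11, remainder 60
77 ÷ 60 → quotient 1, remainder 17
60 ÷ 17 → quotient 3, remainder 9
17 ÷ 9 → quotient 1, remainder 8
9 ÷ 8 → quotient 1, remainder 1
8 ÷ 1 → quotient 8, remainder 0

[11; 1, 3, 1, 1, 8]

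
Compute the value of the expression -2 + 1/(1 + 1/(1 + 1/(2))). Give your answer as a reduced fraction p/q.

-7/5

a_0 = -2: -2/1
a_1 = 1: -1/1
a_2 = 1: -3/2
a_3 = 2: -7/5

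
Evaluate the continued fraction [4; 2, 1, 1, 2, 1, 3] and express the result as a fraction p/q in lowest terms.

294/67

Start with 3.
1 + 1/(3/1) = 1 + 1/3 = 4/3
2 + 1/(4/3) = 2 + 3/4 = 11/4
1 + 1/(11/4) = 1 + 4/11 = 15/11
1 + 1/(15/11) = 1 + 11/15 = 26/15
2 + 1/(26/15) = 2 + 15/26 = 67/26
4 + 1/(67/26) = 4 + 26/67 = 294/67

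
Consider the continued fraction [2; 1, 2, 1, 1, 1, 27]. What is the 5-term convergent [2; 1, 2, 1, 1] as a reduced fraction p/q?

19/7

Build up convergents one term at a time:
a_0 = 2: 2/1
a_1 = 1: 3/1
a_2 = 2: 8/3
a_3 = 1: 11/4
a_4 = 1: 19/7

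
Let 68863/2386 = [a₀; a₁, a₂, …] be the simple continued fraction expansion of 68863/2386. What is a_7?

13

68863 = 28·2386 + 2055, so a_0 = 28
2386 = 1·2055 + 331, so a_1 = 1
2055 = 6·331 + 69, so a_2 = 6
331 = 4·69 + 55, so a_3 = 4
69 = 1·55 + 14, so a_4 = 1
55 = 3·14 + 13, so a_5 = 3
14 = 1·13 + 1, so a_6 = 1
13 = 13·1 + 0, so a_7 = 13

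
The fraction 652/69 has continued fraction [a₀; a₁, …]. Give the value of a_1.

Apply division with remainder until the remainder is 0:
652 ÷ 69 → quotient 9, remainder 31
69 ÷ 31 → quotient 2, remainder 7

2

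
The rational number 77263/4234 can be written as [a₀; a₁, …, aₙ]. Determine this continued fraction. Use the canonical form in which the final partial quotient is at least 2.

77263 = 18·4234 + 1051, so a_0 = 18
4234 = 4·1051 + 30, so a_1 = 4
1051 = 35·30 + 1, so a_2 = 35
30 = 30·1 + 0, so a_3 = 30

[18; 4, 35, 30]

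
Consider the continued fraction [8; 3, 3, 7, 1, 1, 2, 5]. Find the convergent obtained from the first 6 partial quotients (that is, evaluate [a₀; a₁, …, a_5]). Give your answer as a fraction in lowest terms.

Work from the innermost term outward:
Start with 1.
1 + 1/(1/1) = 1 + 1/1 = 2/1
7 + 1/(2/1) = 7 + 1/2 = 15/2
3 + 1/(15/2) = 3 + 2/15 = 47/15
3 + 1/(47/15) = 3 + 15/47 = 156/47
8 + 1/(156/47) = 8 + 47/156 = 1295/156

1295/156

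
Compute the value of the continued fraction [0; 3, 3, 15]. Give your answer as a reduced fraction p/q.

46/153

Work from the innermost term outward:
Start with 15.
3 + 1/(15/1) = 3 + 1/15 = 46/15
3 + 1/(46/15) = 3 + 15/46 = 153/46
0 + 1/(153/46) = 0 + 46/153 = 46/153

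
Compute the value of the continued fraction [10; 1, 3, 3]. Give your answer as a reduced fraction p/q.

140/13

Starting at the tail and folding back:
Start with 3.
3 + 1/(3/1) = 3 + 1/3 = 10/3
1 + 1/(10/3) = 1 + 3/10 = 13/10
10 + 1/(13/10) = 10 + 10/13 = 140/13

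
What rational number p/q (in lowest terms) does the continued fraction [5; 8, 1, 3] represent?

Start with 3.
1 + 1/(3/1) = 1 + 1/3 = 4/3
8 + 1/(4/3) = 8 + 3/4 = 35/4
5 + 1/(35/4) = 5 + 4/35 = 179/35

179/35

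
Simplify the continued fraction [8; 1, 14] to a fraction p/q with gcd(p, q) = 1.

Build up convergents one term at a time:
a_0 = 8: 8/1
a_1 = 1: 9/1
a_2 = 14: 134/15

134/15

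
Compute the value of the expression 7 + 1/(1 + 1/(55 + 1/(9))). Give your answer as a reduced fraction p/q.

a_0 = 7: 7/1
a_1 = 1: 8/1
a_2 = 55: 447/56
a_3 = 9: 4031/505

4031/505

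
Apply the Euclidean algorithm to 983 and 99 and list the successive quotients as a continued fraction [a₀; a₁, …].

⌊983/99⌋ = 9, remainder 92
⌊99/92⌋ = 1, remainder 7
⌊92/7⌋ = 13, remainder 1
⌊7/1⌋ = 7, remainder 0

[9; 1, 13, 7]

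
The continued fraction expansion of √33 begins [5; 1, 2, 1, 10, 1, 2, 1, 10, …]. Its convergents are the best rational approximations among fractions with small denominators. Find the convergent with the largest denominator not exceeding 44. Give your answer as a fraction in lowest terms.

247/43

a_0 = 5: 5/1  (≤ bound)
a_1 = 1: 6/1  (≤ bound)
a_2 = 2: 17/3  (≤ bound)
a_3 = 1: 23/4  (≤ bound)
a_4 = 10: 247/43  (≤ bound)
a_5 = 1: 270/47  (> 44, stop)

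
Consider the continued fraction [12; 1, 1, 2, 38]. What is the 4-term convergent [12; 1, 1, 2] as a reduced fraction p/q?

63/5

Start with 2.
1 + 1/(2/1) = 1 + 1/2 = 3/2
1 + 1/(3/2) = 1 + 2/3 = 5/3
12 + 1/(5/3) = 12 + 3/5 = 63/5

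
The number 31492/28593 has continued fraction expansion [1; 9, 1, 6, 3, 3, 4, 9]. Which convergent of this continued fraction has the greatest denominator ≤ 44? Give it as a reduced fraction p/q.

a_0 = 1: 1/1  (≤ bound)
a_1 = 9: 10/9  (≤ bound)
a_2 = 1: 11/10  (≤ bound)
a_3 = 6: 76/69  (> 44, stop)

11/10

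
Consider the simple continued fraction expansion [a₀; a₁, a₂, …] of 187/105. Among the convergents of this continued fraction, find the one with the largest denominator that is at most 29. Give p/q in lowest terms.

16/9

a_0 = 1: 1/1  (≤ bound)
a_1 = 1: 2/1  (≤ bound)
a_2 = 3: 7/4  (≤ bound)
a_3 = 1: 9/5  (≤ bound)
a_4 = 1: 16/9  (≤ bound)
a_5 = 3: 57/32  (> 29, stop)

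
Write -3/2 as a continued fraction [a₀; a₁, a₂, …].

[-2; 2]

⌊-3/2⌋ = -2, remainder 1
⌊2/1⌋ = 2, remainder 0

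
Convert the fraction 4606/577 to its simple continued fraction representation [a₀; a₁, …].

[7; 1, 56, 1, 2, 3]

⌊4606/577⌋ = 7, remainder 567
⌊577/567⌋ = 1, remainder 10
⌊567/10⌋ = 56, remainder 7
⌊10/7⌋ = 1, remainder 3
⌊7/3⌋ = 2, remainder 1
⌊3/1⌋ = 3, remainder 0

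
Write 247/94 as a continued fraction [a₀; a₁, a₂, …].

[2; 1, 1, 1, 2, 5, 2]

247 ÷ 94 → quotient 2, remainder 59
94 ÷ 59 → quotient 1, remainder 35
59 ÷ 35 → quotient 1, remainder 24
35 ÷ 24 → quotient 1, remainder 11
24 ÷ 11 → quotient 2, remainder 2
11 ÷ 2 → quotient 5, remainder 1
2 ÷ 1 → quotient 2, remainder 0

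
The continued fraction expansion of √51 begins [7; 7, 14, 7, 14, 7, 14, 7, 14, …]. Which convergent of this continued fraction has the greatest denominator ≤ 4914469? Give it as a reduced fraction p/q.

List convergents until the denominator exceeds the bound:
a_0 = 7: 7/1  (≤ bound)
a_1 = 7: 50/7  (≤ bound)
a_2 = 14: 707/99  (≤ bound)
a_3 = 7: 4999/700  (≤ bound)
a_4 = 14: 70693/9899  (≤ bound)
a_5 = 7: 499850/69993  (≤ bound)
a_6 = 14: 7068593/989801  (≤ bound)
a_7 = 7: 49980001/6998600  (> 4914469, stop)

7068593/989801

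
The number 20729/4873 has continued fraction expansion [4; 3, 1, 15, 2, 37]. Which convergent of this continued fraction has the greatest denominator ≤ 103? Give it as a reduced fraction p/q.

List convergents until the denominator exceeds the bound:
a_0 = 4: 4/1  (≤ bound)
a_1 = 3: 13/3  (≤ bound)
a_2 = 1: 17/4  (≤ bound)
a_3 = 15: 268/63  (≤ bound)
a_4 = 2: 553/130  (> 103, stop)

268/63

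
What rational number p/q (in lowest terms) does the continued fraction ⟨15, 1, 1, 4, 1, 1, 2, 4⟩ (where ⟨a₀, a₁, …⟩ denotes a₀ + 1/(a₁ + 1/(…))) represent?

Start with 4.
2 + 1/(4/1) = 2 + 1/4 = 9/4
1 + 1/(9/4) = 1 + 4/9 = 13/9
1 + 1/(13/9) = 1 + 9/13 = 22/13
4 + 1/(22/13) = 4 + 13/22 = 101/22
1 + 1/(101/22) = 1 + 22/101 = 123/101
1 + 1/(123/101) = 1 + 101/123 = 224/123
15 + 1/(224/123) = 15 + 123/224 = 3483/224

3483/224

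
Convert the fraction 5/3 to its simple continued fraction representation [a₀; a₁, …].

[1; 1, 2]

Run the Euclidean algorithm, recording each quotient:
5 = 1·3 + 2, so a_0 = 1
3 = 1·2 + 1, so a_1 = 1
2 = 2·1 + 0, so a_2 = 2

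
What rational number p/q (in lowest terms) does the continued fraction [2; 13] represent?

a_0 = 2: 2/1
a_1 = 13: 27/13

27/13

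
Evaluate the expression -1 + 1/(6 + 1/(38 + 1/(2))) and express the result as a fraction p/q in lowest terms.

-387/464

Compute successive convergents:
a_0 = -1: -1/1
a_1 = 6: -5/6
a_2 = 38: -191/229
a_3 = 2: -387/464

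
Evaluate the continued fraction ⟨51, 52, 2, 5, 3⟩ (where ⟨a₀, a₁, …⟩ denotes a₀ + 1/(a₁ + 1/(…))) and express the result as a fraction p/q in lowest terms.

93671/1836

Collapse the nested fraction from the inside out:
Start with 3.
5 + 1/(3/1) = 5 + 1/3 = 16/3
2 + 1/(16/3) = 2 + 3/16 = 35/16
52 + 1/(35/16) = 52 + 16/35 = 1836/35
51 + 1/(1836/35) = 51 + 35/1836 = 93671/1836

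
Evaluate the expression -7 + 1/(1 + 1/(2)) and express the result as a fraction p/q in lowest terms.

Compute successive convergents:
a_0 = -7: -7/1
a_1 = 1: -6/1
a_2 = 2: -19/3

-19/3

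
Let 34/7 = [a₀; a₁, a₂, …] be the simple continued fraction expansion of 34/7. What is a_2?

6

⌊34/7⌋ = 4, remainder 6
⌊7/6⌋ = 1, remainder 1
⌊6/1⌋ = 6, remainder 0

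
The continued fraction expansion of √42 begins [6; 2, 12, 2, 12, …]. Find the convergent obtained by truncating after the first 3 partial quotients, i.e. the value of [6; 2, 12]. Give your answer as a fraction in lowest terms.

a_0 = 6: 6/1
a_1 = 2: 13/2
a_2 = 12: 162/25

162/25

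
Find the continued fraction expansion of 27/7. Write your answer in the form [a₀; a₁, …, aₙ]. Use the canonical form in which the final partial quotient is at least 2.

[3; 1, 6]

27 ÷ 7 → quotient 3, remainder 6
7 ÷ 6 → quotient 1, remainder 1
6 ÷ 1 → quotient 6, remainder 0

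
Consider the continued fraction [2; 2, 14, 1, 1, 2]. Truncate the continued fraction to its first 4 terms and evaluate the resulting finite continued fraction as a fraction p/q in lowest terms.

77/31

Collapse the nested fraction from the inside out:
Start with 1.
14 + 1/(1/1) = 14 + 1/1 = 15/1
2 + 1/(15/1) = 2 + 1/15 = 31/15
2 + 1/(31/15) = 2 + 15/31 = 77/31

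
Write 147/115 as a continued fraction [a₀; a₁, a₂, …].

[1; 3, 1, 1, 2, 6]

147 ÷ 115 → quotient 1, remainder 32
115 ÷ 32 → quotient 3, remainder 19
32 ÷ 19 → quotient 1, remainder 13
19 ÷ 13 → quotient 1, remainder 6
13 ÷ 6 → quotient 2, remainder 1
6 ÷ 1 → quotient 6, remainder 0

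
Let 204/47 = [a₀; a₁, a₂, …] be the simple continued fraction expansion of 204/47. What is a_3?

15

Run the Euclidean algorithm, recording each quotient:
⌊204/47⌋ = 4, remainder 16
⌊47/16⌋ = 2, remainder 15
⌊16/15⌋ = 1, remainder 1
⌊15/1⌋ = 15, remainder 0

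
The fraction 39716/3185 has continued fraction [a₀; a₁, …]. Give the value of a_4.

3

⌊39716/3185⌋ = 12, remainder 1496
⌊3185/1496⌋ = 2, remainder 193
⌊1496/193⌋ = 7, remainder 145
⌊193/145⌋ = 1, remainder 48
⌊145/48⌋ = 3, remainder 1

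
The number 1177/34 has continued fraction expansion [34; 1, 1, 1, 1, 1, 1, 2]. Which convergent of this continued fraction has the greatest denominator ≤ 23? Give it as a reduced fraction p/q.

a_0 = 34: 34/1  (≤ bound)
a_1 = 1: 35/1  (≤ bound)
a_2 = 1: 69/2  (≤ bound)
a_3 = 1: 104/3  (≤ bound)
a_4 = 1: 173/5  (≤ bound)
a_5 = 1: 277/8  (≤ bound)
a_6 = 1: 450/13  (≤ bound)
a_7 = 2: 1177/34  (> 23, stop)

450/13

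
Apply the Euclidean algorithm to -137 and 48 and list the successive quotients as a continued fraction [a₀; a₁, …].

-137 ÷ 48 → quotient -3, remainder 7
48 ÷ 7 → quotient 6, remainder 6
7 ÷ 6 → quotient 1, remainder 1
6 ÷ 1 → quotient 6, remainder 0

[-3; 6, 1, 6]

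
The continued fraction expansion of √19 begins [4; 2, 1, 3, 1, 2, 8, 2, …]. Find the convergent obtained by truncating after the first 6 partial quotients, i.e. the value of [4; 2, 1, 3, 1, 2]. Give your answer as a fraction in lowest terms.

Use the convergent recurrence hₖ = aₖ·hₖ₋₁ + hₖ₋₂ (and likewise for the denominators kₖ):
a_0 = 4: 4/1
a_1 = 2: 9/2
a_2 = 1: 13/3
a_3 = 3: 48/11
a_4 = 1: 61/14
a_5 = 2: 170/39

170/39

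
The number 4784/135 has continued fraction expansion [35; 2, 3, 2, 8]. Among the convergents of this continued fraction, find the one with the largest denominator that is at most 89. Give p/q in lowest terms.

a_0 = 35: 35/1  (≤ bound)
a_1 = 2: 71/2  (≤ bound)
a_2 = 3: 248/7  (≤ bound)
a_3 = 2: 567/16  (≤ bound)
a_4 = 8: 4784/135  (> 89, stop)

567/16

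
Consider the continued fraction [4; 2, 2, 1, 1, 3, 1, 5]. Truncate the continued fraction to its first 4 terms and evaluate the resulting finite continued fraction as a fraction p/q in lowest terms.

Start with 1.
2 + 1/(1/1) = 2 + 1/1 = 3/1
2 + 1/(3/1) = 2 + 1/3 = 7/3
4 + 1/(7/3) = 4 + 3/7 = 31/7

31/7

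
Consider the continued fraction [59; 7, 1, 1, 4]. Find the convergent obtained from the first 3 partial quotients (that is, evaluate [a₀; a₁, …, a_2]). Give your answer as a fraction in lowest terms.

a_0 = 59: 59/1
a_1 = 7: 414/7
a_2 = 1: 473/8

473/8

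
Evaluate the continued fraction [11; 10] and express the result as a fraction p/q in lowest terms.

Work from the innermost term outward:
Start with 10.
11 + 1/(10/1) = 11 + 1/10 = 111/10

111/10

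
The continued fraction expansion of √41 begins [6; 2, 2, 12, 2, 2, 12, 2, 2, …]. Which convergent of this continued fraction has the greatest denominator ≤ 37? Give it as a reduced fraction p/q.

a_0 = 6: 6/1  (≤ bound)
a_1 = 2: 13/2  (≤ bound)
a_2 = 2: 32/5  (≤ bound)
a_3 = 12: 397/62  (> 37, stop)

32/5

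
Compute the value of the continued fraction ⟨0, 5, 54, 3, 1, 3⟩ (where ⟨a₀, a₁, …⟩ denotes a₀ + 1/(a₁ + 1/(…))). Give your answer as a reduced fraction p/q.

Start with 3.
1 + 1/(3/1) = 1 + 1/3 = 4/3
3 + 1/(4/3) = 3 + 3/4 = 15/4
54 + 1/(15/4) = 54 + 4/15 = 814/15
5 + 1/(814/15) = 5 + 15/814 = 4085/814
0 + 1/(4085/814) = 0 + 814/4085 = 814/4085

814/4085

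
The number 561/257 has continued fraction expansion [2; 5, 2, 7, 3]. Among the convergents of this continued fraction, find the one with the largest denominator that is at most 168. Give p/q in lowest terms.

List convergents until the denominator exceeds the bound:
a_0 = 2: 2/1  (≤ bound)
a_1 = 5: 11/5  (≤ bound)
a_2 = 2: 24/11  (≤ bound)
a_3 = 7: 179/82  (≤ bound)
a_4 = 3: 561/257  (> 168, stop)

179/82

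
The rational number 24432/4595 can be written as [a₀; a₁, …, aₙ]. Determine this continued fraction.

[5; 3, 6, 1, 1, 55, 2]

⌊24432/4595⌋ = 5, remainder 1457
⌊4595/1457⌋ = 3, remainder 224
⌊1457/224⌋ = 6, remainder 113
⌊224/113⌋ = 1, remainder 111
⌊113/111⌋ = 1, remainder 2
⌊111/2⌋ = 55, remainder 1
⌊2/1⌋ = 2, remainder 0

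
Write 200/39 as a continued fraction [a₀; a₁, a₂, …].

[5; 7, 1, 4]

Repeatedly divide and take the remainder:
200 = 5·39 + 5, so a_0 = 5
39 = 7·5 + 4, so a_1 = 7
5 = 1·4 + 1, so a_2 = 1
4 = 4·1 + 0, so a_3 = 4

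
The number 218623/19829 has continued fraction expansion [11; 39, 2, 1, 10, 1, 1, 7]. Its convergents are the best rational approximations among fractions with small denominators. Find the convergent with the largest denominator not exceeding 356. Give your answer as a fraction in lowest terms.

a_0 = 11: 11/1  (≤ bound)
a_1 = 39: 430/39  (≤ bound)
a_2 = 2: 871/79  (≤ bound)
a_3 = 1: 1301/118  (≤ bound)
a_4 = 10: 13881/1259  (> 356, stop)

1301/118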